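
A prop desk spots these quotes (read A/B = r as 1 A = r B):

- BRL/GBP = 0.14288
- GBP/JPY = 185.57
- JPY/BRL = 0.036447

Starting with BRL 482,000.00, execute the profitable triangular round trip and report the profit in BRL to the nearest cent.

Profit: BRL 16,776.57

Profitable loop is BRL → JPY → GBP → BRL:
BRL 482,000.00 ÷ 0.036447 = JPY 13,224,682
JPY 13,224,682 ÷ 185.57 = GBP 71,265.20
GBP 71,265.20 ÷ 0.14288 = BRL 498,776.57
Profit = BRL 498,776.57 − BRL 482,000.00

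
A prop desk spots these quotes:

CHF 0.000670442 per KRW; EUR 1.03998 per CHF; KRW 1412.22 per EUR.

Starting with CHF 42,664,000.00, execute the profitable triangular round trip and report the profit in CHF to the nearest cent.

Profit: CHF 664,435.97

Profitable loop is CHF → KRW → EUR → CHF:
CHF 42,664,000.00 ÷ 0.000670442 = KRW 63,635,631,419
KRW 63,635,631,419 ÷ 1412.22 = EUR 45,060,706.84
EUR 45,060,706.84 ÷ 1.03998 = CHF 43,328,435.97
Profit = CHF 43,328,435.97 − CHF 42,664,000.00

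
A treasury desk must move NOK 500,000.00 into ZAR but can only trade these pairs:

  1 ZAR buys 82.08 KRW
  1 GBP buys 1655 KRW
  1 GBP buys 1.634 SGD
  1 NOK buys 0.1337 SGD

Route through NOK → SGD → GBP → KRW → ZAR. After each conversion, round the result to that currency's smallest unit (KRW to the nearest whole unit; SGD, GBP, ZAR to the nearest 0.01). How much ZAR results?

ZAR 824,916.48

NOK 500,000.00 × 0.1337 = SGD 66,850.00
SGD 66,850.00 ÷ 1.634 = GBP 40,911.87
GBP 40,911.87 × 1655 = KRW 67,709,145
KRW 67,709,145 ÷ 82.08 = ZAR 824,916.48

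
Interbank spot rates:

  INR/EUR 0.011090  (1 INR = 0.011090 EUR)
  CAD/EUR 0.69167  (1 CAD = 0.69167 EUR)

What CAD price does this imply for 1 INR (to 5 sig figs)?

INR/CAD = 0.016034

1 INR × 0.011090 = 0.01109 EUR
0.01109 EUR ÷ 0.69167 = 0.0160337 CAD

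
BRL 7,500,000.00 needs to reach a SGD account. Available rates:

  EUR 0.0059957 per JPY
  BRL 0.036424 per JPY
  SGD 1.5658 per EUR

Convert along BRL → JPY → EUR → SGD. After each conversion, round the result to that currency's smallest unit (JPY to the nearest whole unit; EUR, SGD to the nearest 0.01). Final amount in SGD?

SGD 1,933,079.92

BRL 7,500,000.00 ÷ 0.036424 = JPY 205,908,192
JPY 205,908,192 × 0.0059957 = EUR 1,234,563.75
EUR 1,234,563.75 × 1.5658 = SGD 1,933,079.92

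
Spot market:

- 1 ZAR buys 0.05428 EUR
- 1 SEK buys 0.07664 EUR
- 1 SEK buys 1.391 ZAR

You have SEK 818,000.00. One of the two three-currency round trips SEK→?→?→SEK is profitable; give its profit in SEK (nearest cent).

Profit: SEK 12,312.99

Profitable loop is SEK → EUR → ZAR → SEK:
SEK 818,000.00 × 0.07664 = EUR 62,691.52
EUR 62,691.52 ÷ 0.05428 = ZAR 1,154,965.36
ZAR 1,154,965.36 ÷ 1.391 = SEK 830,312.99
Profit = SEK 830,312.99 − SEK 818,000.00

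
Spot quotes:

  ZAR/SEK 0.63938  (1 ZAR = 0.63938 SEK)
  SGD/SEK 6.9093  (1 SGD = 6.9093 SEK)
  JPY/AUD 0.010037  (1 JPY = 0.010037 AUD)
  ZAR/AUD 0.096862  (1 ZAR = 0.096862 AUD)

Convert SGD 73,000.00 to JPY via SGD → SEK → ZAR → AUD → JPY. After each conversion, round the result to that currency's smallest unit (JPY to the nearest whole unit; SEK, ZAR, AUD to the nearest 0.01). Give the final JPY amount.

JPY 7,612,851

SGD 73,000.00 × 6.9093 = SEK 504,378.90
SEK 504,378.90 ÷ 0.63938 = ZAR 788,856.24
ZAR 788,856.24 × 0.096862 = AUD 76,410.19
AUD 76,410.19 ÷ 0.010037 = JPY 7,612,851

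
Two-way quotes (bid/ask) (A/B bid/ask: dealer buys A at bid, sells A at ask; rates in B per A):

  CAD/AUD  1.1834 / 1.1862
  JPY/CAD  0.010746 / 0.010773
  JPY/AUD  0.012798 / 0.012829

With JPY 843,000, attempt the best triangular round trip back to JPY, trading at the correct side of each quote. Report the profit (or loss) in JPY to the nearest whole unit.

Best loop JPY → AUD → CAD → JPY:
JPY 843,000 × 0.012798 (sell JPY at bid) = AUD 10,788.71
AUD 10,788.71 ÷ 1.1862 (buy CAD at ask) = CAD 9,095.19
CAD 9,095.19 ÷ 0.010773 (buy JPY at ask) = JPY 844,258

Net profit: JPY 1,258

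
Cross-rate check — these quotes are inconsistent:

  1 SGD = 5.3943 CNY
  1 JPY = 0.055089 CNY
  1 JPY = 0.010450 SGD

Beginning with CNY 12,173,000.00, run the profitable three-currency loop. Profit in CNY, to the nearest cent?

Profitable loop is CNY → JPY → SGD → CNY:
CNY 12,173,000.00 ÷ 0.055089 = JPY 220,969,704
JPY 220,969,704 × 0.010450 = SGD 2,309,133.40
SGD 2,309,133.40 × 5.3943 = CNY 12,456,158.31
Profit = CNY 12,456,158.31 − CNY 12,173,000.00

Profit: CNY 283,158.31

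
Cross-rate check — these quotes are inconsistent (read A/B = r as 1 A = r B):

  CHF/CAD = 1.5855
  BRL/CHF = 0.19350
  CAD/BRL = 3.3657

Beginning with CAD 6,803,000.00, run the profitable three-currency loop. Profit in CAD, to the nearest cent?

Profitable loop is CAD → BRL → CHF → CAD:
CAD 6,803,000.00 × 3.3657 = BRL 22,896,857.10
BRL 22,896,857.10 × 0.19350 = CHF 4,430,541.85
CHF 4,430,541.85 × 1.5855 = CAD 7,024,624.10
Profit = CAD 7,024,624.10 − CAD 6,803,000.00

Profit: CAD 221,624.10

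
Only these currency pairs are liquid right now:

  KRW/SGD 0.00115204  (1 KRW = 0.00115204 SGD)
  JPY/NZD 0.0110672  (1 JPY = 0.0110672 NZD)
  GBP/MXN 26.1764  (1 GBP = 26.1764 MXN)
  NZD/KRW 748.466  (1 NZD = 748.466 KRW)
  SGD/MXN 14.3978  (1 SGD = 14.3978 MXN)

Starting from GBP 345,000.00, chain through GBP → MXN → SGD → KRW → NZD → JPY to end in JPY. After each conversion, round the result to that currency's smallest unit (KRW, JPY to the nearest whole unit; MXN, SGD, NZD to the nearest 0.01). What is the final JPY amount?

GBP 345,000.00 × 26.1764 = MXN 9,030,858.00
MXN 9,030,858.00 ÷ 14.3978 = SGD 627,238.74
SGD 627,238.74 ÷ 0.00115204 = KRW 544,459,168
KRW 544,459,168 ÷ 748.466 = NZD 727,433.40
NZD 727,433.40 ÷ 0.0110672 = JPY 65,728,766

JPY 65,728,766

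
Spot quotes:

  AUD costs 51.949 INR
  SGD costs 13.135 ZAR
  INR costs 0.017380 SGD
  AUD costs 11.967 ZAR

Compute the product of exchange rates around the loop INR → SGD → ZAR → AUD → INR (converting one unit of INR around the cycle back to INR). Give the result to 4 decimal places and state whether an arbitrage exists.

0.9910 (arbitrage exists)

Around INR → SGD → ZAR → AUD → INR: 1 × 0.017380 × 13.135 ÷ 11.967 × 51.949 = 0.990996
Product < 1; profitable direction is INR → AUD → ZAR → SGD → INR.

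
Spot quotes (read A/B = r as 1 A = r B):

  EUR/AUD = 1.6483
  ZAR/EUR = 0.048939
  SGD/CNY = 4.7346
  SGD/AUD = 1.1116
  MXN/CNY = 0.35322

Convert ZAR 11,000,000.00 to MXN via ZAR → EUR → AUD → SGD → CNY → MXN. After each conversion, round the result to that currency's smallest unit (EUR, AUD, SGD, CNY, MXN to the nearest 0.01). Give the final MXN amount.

MXN 10,699,746.82

ZAR 11,000,000.00 × 0.048939 = EUR 538,329.00
EUR 538,329.00 × 1.6483 = AUD 887,327.69
AUD 887,327.69 ÷ 1.1116 = SGD 798,243.69
SGD 798,243.69 × 4.7346 = CNY 3,779,364.57
CNY 3,779,364.57 ÷ 0.35322 = MXN 10,699,746.82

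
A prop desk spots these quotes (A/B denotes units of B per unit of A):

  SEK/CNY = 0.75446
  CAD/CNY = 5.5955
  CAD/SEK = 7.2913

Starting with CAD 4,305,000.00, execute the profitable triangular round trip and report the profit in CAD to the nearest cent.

Profit: CAD 73,958.90

Profitable loop is CAD → CNY → SEK → CAD:
CAD 4,305,000.00 × 5.5955 = CNY 24,088,627.50
CNY 24,088,627.50 ÷ 0.75446 = SEK 31,928,303.02
SEK 31,928,303.02 ÷ 7.2913 = CAD 4,378,958.90
Profit = CAD 4,378,958.90 − CAD 4,305,000.00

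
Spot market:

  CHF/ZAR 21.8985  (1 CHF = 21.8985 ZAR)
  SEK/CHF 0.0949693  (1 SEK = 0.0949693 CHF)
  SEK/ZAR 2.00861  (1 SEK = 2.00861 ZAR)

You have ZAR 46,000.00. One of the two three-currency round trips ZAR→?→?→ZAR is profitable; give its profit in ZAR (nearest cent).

Profit: ZAR 1,627.72

Profitable loop is ZAR → SEK → CHF → ZAR:
ZAR 46,000.00 ÷ 2.00861 = SEK 22,901.41
SEK 22,901.41 × 0.0949693 = CHF 2,174.93
CHF 2,174.93 × 21.8985 = ZAR 47,627.72
Profit = ZAR 47,627.72 − ZAR 46,000.00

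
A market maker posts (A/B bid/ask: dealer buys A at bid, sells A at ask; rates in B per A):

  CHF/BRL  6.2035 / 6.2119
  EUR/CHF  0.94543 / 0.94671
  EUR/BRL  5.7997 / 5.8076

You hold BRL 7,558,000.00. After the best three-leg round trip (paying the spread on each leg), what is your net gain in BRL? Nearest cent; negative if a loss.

Net profit: BRL 74,667.73

Best loop BRL → EUR → CHF → BRL:
BRL 7,558,000.00 ÷ 5.8076 (buy EUR at ask) = EUR 1,301,398.17
EUR 1,301,398.17 × 0.94543 (sell EUR at bid) = CHF 1,230,380.87
CHF 1,230,380.87 × 6.2035 (sell CHF at bid) = BRL 7,632,667.73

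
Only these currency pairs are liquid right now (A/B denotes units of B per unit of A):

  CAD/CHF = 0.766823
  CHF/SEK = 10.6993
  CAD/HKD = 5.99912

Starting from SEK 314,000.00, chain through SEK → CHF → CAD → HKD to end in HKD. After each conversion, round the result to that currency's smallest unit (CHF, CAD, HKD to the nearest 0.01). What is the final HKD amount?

SEK 314,000.00 ÷ 10.6993 = CHF 29,347.71
CHF 29,347.71 ÷ 0.766823 = CAD 38,271.82
CAD 38,271.82 × 5.99912 = HKD 229,597.24

HKD 229,597.24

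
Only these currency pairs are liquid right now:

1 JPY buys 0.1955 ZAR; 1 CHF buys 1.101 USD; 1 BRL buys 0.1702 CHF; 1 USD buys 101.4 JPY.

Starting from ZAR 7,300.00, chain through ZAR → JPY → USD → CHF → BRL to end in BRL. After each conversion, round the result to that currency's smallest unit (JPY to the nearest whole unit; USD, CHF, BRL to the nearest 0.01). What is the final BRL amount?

BRL 1,965.10

ZAR 7,300.00 ÷ 0.1955 = JPY 37,340
JPY 37,340 ÷ 101.4 = USD 368.24
USD 368.24 ÷ 1.101 = CHF 334.46
CHF 334.46 ÷ 0.1702 = BRL 1,965.10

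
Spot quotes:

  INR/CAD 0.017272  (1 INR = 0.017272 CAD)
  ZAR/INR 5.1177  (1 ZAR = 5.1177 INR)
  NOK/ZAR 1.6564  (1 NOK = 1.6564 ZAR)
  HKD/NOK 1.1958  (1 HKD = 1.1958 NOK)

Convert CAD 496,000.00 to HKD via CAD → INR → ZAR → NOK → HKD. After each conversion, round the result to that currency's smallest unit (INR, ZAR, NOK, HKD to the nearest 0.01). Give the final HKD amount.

HKD 2,832,960.07

CAD 496,000.00 ÷ 0.017272 = INR 28,716,998.61
INR 28,716,998.61 ÷ 5.1177 = ZAR 5,611,309.50
ZAR 5,611,309.50 ÷ 1.6564 = NOK 3,387,653.65
NOK 3,387,653.65 ÷ 1.1958 = HKD 2,832,960.07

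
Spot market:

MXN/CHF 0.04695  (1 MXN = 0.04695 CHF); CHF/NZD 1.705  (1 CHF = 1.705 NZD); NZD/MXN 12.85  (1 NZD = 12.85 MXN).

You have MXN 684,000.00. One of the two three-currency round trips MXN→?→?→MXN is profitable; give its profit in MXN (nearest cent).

Profitable loop is MXN → CHF → NZD → MXN:
MXN 684,000.00 × 0.04695 = CHF 32,113.80
CHF 32,113.80 × 1.705 = NZD 54,754.03
NZD 54,754.03 × 12.85 = MXN 703,589.27
Profit = MXN 703,589.27 − MXN 684,000.00

Profit: MXN 19,589.27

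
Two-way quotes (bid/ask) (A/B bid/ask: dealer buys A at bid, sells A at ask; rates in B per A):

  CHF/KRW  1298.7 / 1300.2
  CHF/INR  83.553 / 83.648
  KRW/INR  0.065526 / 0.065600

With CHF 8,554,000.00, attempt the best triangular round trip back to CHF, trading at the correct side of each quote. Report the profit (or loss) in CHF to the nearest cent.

Best loop CHF → KRW → INR → CHF:
CHF 8,554,000.00 × 1298.7 (sell CHF at bid) = KRW 11,109,079,800
KRW 11,109,079,800 × 0.065526 (sell KRW at bid) = INR 727,933,562.97
INR 727,933,562.97 ÷ 83.648 (buy CHF at ask) = CHF 8,702,342.71

Net profit: CHF 148,342.71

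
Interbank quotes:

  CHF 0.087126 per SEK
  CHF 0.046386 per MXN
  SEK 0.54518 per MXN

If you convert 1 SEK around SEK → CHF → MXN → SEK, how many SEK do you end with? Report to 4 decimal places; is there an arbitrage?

1.0240 (arbitrage exists)

Around SEK → CHF → MXN → SEK: 1 × 0.087126 ÷ 0.046386 × 0.54518 = 1.024002
Product > 1; profitable direction is SEK → CHF → MXN → SEK.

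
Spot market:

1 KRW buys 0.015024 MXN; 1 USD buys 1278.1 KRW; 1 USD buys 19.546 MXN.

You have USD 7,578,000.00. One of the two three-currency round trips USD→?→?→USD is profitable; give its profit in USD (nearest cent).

Profitable loop is USD → MXN → KRW → USD:
USD 7,578,000.00 × 19.546 = MXN 148,119,588.00
MXN 148,119,588.00 ÷ 0.015024 = KRW 9,858,865,016
KRW 9,858,865,016 ÷ 1278.1 = USD 7,713,688.30
Profit = USD 7,713,688.30 − USD 7,578,000.00

Profit: USD 135,688.30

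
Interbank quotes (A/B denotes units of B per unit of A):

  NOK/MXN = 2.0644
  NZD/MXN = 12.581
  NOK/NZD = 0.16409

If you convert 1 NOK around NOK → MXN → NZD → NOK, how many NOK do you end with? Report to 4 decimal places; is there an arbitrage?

1.0000 (no arbitrage)

Around NOK → MXN → NZD → NOK: 1 × 2.0644 ÷ 12.581 ÷ 0.16409 = 0.999992
Product ≈ 1 (deviation 0.001%, within rounding noise).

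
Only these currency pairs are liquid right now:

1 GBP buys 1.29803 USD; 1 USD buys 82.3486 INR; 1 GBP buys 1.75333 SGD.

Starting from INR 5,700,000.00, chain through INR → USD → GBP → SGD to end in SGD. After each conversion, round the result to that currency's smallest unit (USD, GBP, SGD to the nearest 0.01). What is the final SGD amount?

INR 5,700,000.00 ÷ 82.3486 = USD 69,217.93
USD 69,217.93 ÷ 1.29803 = GBP 53,325.37
GBP 53,325.37 × 1.75333 = SGD 93,496.97

SGD 93,496.97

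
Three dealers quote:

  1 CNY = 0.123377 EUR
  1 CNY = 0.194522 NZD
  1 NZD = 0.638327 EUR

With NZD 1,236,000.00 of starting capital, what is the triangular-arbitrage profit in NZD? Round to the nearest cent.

Profitable loop is NZD → EUR → CNY → NZD:
NZD 1,236,000.00 × 0.638327 = EUR 788,972.17
EUR 788,972.17 ÷ 0.123377 = CNY 6,394,807.56
CNY 6,394,807.56 × 0.194522 = NZD 1,243,930.76
Profit = NZD 1,243,930.76 − NZD 1,236,000.00

Profit: NZD 7,930.76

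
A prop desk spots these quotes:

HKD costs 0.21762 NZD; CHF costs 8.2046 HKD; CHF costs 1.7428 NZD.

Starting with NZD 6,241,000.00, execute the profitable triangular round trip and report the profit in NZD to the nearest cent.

Profitable loop is NZD → CHF → HKD → NZD:
NZD 6,241,000.00 ÷ 1.7428 = CHF 3,581,019.05
CHF 3,581,019.05 × 8.2046 = HKD 29,380,828.90
HKD 29,380,828.90 × 0.21762 = NZD 6,393,855.98
Profit = NZD 6,393,855.98 − NZD 6,241,000.00

Profit: NZD 152,855.98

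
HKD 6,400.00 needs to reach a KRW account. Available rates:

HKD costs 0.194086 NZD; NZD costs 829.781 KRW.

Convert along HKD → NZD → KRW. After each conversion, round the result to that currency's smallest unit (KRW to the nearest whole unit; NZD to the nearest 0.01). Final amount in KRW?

HKD 6,400.00 × 0.194086 = NZD 1,242.15
NZD 1,242.15 × 829.781 = KRW 1,030,712

KRW 1,030,712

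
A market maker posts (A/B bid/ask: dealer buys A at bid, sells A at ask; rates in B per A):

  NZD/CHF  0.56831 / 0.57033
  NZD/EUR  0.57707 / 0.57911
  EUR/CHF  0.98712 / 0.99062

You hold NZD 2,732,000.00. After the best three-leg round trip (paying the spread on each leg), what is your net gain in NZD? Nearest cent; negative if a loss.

Best loop NZD → EUR → CHF → NZD:
NZD 2,732,000.00 × 0.57707 (sell NZD at bid) = EUR 1,576,555.24
EUR 1,576,555.24 × 0.98712 (sell EUR at bid) = CHF 1,556,249.21
CHF 1,556,249.21 ÷ 0.57033 (buy NZD at ask) = NZD 2,728,682.01

Net result: NZD -3,317.99 (no profitable arbitrage after spreads)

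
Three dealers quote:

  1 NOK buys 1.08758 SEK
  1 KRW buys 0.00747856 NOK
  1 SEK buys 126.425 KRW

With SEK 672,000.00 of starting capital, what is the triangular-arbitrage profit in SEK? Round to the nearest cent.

Profit: SEK 19,005.38

Profitable loop is SEK → KRW → NOK → SEK:
SEK 672,000.00 × 126.425 = KRW 84,957,600
KRW 84,957,600 × 0.00747856 = NOK 635,360.51
NOK 635,360.51 × 1.08758 = SEK 691,005.38
Profit = SEK 691,005.38 − SEK 672,000.00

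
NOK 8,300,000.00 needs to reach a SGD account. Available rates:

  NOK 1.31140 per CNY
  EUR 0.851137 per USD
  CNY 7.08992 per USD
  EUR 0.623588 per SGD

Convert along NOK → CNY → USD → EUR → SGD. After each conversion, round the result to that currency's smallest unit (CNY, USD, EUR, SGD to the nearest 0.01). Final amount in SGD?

SGD 1,218,437.62

NOK 8,300,000.00 ÷ 1.31140 = CNY 6,329,113.92
CNY 6,329,113.92 ÷ 7.08992 = USD 892,691.87
USD 892,691.87 × 0.851137 = EUR 759,803.08
EUR 759,803.08 ÷ 0.623588 = SGD 1,218,437.62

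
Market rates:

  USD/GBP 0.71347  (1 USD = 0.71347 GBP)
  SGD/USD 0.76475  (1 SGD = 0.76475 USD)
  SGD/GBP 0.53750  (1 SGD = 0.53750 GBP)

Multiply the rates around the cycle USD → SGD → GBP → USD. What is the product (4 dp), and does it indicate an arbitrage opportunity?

0.9851 (arbitrage exists)

Around USD → SGD → GBP → USD: 1 ÷ 0.76475 × 0.53750 ÷ 0.71347 = 0.985107
Product < 1; profitable direction is USD → GBP → SGD → USD.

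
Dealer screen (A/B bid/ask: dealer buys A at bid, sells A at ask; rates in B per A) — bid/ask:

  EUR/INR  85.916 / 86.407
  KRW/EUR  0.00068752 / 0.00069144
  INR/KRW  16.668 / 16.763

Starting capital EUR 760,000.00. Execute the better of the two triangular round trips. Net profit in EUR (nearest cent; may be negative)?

Net result: EUR -1,145.66 (no profitable arbitrage after spreads)

Best loop EUR → KRW → INR → EUR:
EUR 760,000.00 ÷ 0.00069144 (buy KRW at ask) = KRW 1,099,155,386
KRW 1,099,155,386 ÷ 16.763 (buy INR at ask) = INR 65,570,326.66
INR 65,570,326.66 ÷ 86.407 (buy EUR at ask) = EUR 758,854.34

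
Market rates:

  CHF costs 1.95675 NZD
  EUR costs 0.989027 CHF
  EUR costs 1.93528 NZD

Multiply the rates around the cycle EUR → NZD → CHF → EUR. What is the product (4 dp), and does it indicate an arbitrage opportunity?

Around EUR → NZD → CHF → EUR: 1 × 1.93528 ÷ 1.95675 ÷ 0.989027 = 1.000001
Product ≈ 1 (deviation 0.000%, within rounding noise).

1.0000 (no arbitrage)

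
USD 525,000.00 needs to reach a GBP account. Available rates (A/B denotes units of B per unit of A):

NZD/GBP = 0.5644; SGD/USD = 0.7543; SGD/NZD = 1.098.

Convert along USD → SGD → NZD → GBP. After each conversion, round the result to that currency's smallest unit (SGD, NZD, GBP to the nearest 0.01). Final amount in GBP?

GBP 431,324.92

USD 525,000.00 ÷ 0.7543 = SGD 696,009.55
SGD 696,009.55 × 1.098 = NZD 764,218.49
NZD 764,218.49 × 0.5644 = GBP 431,324.92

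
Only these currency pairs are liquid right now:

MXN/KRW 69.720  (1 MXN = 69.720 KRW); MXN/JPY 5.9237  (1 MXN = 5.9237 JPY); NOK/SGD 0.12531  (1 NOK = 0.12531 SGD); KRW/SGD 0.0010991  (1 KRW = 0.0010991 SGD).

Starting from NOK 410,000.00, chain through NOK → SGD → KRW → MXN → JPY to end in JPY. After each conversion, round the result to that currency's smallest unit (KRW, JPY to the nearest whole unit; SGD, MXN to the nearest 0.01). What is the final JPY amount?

NOK 410,000.00 × 0.12531 = SGD 51,377.10
SGD 51,377.10 ÷ 0.0010991 = KRW 46,744,700
KRW 46,744,700 ÷ 69.720 = MXN 670,463.28
MXN 670,463.28 × 5.9237 = JPY 3,971,623

JPY 3,971,623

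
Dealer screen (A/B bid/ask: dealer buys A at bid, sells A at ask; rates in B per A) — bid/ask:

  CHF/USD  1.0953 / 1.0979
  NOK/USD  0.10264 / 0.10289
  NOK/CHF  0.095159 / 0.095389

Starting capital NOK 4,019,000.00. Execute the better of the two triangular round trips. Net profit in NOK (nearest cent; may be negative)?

Best loop NOK → CHF → USD → NOK:
NOK 4,019,000.00 × 0.095159 (sell NOK at bid) = CHF 382,444.02
CHF 382,444.02 × 1.0953 (sell CHF at bid) = USD 418,890.94
USD 418,890.94 ÷ 0.10289 (buy NOK at ask) = NOK 4,071,250.23

Net profit: NOK 52,250.23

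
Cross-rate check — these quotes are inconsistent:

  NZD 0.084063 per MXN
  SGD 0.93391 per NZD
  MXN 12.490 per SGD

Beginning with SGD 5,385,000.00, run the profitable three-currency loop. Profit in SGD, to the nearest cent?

Profit: SGD 106,782.88

Profitable loop is SGD → NZD → MXN → SGD:
SGD 5,385,000.00 ÷ 0.93391 = NZD 5,766,080.24
NZD 5,766,080.24 ÷ 0.084063 = MXN 68,592,368.14
MXN 68,592,368.14 ÷ 12.490 = SGD 5,491,782.88
Profit = SGD 5,491,782.88 − SGD 5,385,000.00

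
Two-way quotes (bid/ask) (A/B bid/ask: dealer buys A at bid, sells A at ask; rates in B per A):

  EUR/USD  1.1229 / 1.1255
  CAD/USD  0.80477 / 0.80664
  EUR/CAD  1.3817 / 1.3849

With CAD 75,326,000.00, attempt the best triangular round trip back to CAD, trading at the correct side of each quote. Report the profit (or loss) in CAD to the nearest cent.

Net profit: CAD 390,027.15

Best loop CAD → EUR → USD → CAD:
CAD 75,326,000.00 ÷ 1.3849 (buy EUR at ask) = EUR 54,390,930.75
EUR 54,390,930.75 × 1.1229 (sell EUR at bid) = USD 61,075,576.14
USD 61,075,576.14 ÷ 0.80664 (buy CAD at ask) = CAD 75,716,027.15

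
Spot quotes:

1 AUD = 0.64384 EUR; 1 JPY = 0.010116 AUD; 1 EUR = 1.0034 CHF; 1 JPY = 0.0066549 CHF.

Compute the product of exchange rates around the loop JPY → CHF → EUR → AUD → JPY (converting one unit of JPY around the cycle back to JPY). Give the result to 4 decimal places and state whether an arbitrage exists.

1.0183 (arbitrage exists)

Around JPY → CHF → EUR → AUD → JPY: 1 × 0.0066549 ÷ 1.0034 ÷ 0.64384 ÷ 0.010116 = 1.018312
Product > 1; profitable direction is JPY → CHF → EUR → AUD → JPY.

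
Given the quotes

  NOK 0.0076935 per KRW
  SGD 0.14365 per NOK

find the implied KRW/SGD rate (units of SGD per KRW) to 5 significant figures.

KRW/SGD = 0.0011052

1 KRW × 0.0076935 = 0.0076935 NOK
0.0076935 NOK × 0.14365 = 0.00110517 SGD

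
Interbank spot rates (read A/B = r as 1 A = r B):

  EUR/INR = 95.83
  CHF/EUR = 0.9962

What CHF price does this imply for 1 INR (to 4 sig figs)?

INR/CHF = 0.01047

1 INR ÷ 95.83 = 0.0104351 EUR
0.0104351 EUR ÷ 0.9962 = 0.010475 CHF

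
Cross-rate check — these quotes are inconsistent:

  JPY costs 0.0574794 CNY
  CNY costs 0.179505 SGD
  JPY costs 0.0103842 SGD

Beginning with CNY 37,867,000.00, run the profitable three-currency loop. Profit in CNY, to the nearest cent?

Profit: CNY 243,545.71

Profitable loop is CNY → JPY → SGD → CNY:
CNY 37,867,000.00 ÷ 0.0574794 = JPY 658,792,541
JPY 658,792,541 × 0.0103842 = SGD 6,841,033.51
SGD 6,841,033.51 ÷ 0.179505 = CNY 38,110,545.71
Profit = CNY 38,110,545.71 − CNY 37,867,000.00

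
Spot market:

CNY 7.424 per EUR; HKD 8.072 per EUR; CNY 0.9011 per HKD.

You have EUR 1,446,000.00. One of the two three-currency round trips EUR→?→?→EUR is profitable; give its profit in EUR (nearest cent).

Profitable loop is EUR → CNY → HKD → EUR:
EUR 1,446,000.00 × 7.424 = CNY 10,735,104.00
CNY 10,735,104.00 ÷ 0.9011 = HKD 11,913,332.59
HKD 11,913,332.59 ÷ 8.072 = EUR 1,475,883.62
Profit = EUR 1,475,883.62 − EUR 1,446,000.00

Profit: EUR 29,883.62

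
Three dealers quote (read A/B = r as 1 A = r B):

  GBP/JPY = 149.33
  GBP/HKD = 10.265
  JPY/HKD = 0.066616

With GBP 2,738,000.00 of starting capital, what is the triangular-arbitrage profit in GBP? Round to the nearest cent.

Profit: GBP 87,314.39

Profitable loop is GBP → HKD → JPY → GBP:
GBP 2,738,000.00 × 10.265 = HKD 28,105,570.00
HKD 28,105,570.00 ÷ 0.066616 = JPY 421,904,197
JPY 421,904,197 ÷ 149.33 = GBP 2,825,314.39
Profit = GBP 2,825,314.39 − GBP 2,738,000.00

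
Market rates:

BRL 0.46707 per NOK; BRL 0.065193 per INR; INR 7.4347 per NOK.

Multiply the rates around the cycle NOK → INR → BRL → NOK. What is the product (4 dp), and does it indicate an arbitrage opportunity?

Around NOK → INR → BRL → NOK: 1 × 7.4347 × 0.065193 ÷ 0.46707 = 1.037725
Product > 1; profitable direction is NOK → INR → BRL → NOK.

1.0377 (arbitrage exists)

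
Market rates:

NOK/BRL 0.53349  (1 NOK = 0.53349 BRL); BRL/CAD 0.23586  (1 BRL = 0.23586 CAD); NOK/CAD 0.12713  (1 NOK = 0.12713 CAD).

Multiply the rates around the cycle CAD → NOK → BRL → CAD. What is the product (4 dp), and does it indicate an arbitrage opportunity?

0.9898 (arbitrage exists)

Around CAD → NOK → BRL → CAD: 1 ÷ 0.12713 × 0.53349 × 0.23586 = 0.989766
Product < 1; profitable direction is CAD → BRL → NOK → CAD.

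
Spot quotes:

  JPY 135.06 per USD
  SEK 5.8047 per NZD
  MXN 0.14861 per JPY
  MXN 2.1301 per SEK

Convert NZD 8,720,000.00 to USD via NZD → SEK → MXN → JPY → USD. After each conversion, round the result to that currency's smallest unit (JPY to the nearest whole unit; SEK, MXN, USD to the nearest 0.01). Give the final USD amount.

USD 5,371,820.31

NZD 8,720,000.00 × 5.8047 = SEK 50,616,984.00
SEK 50,616,984.00 × 2.1301 = MXN 107,819,237.62
MXN 107,819,237.62 ÷ 0.14861 = JPY 725,518,051
JPY 725,518,051 ÷ 135.06 = USD 5,371,820.31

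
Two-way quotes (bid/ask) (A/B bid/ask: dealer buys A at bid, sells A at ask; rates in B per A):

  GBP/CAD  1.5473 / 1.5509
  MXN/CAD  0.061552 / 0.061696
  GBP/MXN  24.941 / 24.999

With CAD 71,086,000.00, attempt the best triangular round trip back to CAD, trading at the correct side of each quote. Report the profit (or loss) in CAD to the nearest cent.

Net profit: CAD 228,683.37

Best loop CAD → MXN → GBP → CAD:
CAD 71,086,000.00 ÷ 0.061696 (buy MXN at ask) = MXN 1,152,197,873.44
MXN 1,152,197,873.44 ÷ 24.999 (buy GBP at ask) = GBP 46,089,758.53
GBP 46,089,758.53 × 1.5473 (sell GBP at bid) = CAD 71,314,683.37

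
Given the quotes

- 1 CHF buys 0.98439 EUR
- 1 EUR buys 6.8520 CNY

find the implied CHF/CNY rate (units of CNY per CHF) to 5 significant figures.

1 CHF × 0.98439 = 0.98439 EUR
0.98439 EUR × 6.8520 = 6.74504 CNY

CHF/CNY = 6.7450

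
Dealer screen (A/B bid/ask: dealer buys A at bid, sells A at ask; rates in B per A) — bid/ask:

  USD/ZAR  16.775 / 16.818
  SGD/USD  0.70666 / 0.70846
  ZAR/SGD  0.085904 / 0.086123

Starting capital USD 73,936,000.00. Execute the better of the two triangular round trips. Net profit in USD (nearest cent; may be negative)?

Net profit: USD 1,354,880.43

Best loop USD → ZAR → SGD → USD:
USD 73,936,000.00 × 16.775 (sell USD at bid) = ZAR 1,240,276,400.00
ZAR 1,240,276,400.00 × 0.085904 (sell ZAR at bid) = SGD 106,544,703.87
SGD 106,544,703.87 × 0.70666 (sell SGD at bid) = USD 75,290,880.43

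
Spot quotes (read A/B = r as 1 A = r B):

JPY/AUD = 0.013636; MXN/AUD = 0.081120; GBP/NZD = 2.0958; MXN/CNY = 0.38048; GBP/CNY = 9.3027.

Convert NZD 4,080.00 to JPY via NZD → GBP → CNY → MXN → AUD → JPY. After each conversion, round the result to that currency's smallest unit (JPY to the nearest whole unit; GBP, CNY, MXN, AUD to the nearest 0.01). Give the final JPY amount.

JPY 283,158

NZD 4,080.00 ÷ 2.0958 = GBP 1,946.75
GBP 1,946.75 × 9.3027 = CNY 18,110.03
CNY 18,110.03 ÷ 0.38048 = MXN 47,597.85
MXN 47,597.85 × 0.081120 = AUD 3,861.14
AUD 3,861.14 ÷ 0.013636 = JPY 283,158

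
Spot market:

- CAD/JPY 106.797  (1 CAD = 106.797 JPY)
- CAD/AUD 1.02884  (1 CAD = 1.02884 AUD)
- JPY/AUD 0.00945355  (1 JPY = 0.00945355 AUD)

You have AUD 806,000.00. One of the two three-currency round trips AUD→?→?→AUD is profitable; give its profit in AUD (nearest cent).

Profit: AUD 15,351.21

Profitable loop is AUD → JPY → CAD → AUD:
AUD 806,000.00 ÷ 0.00945355 = JPY 85,258,977
JPY 85,258,977 ÷ 106.797 = CAD 798,327.45
CAD 798,327.45 × 1.02884 = AUD 821,351.21
Profit = AUD 821,351.21 − AUD 806,000.00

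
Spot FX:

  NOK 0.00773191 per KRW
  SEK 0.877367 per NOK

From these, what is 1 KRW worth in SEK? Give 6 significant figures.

KRW/SEK = 0.00678372

1 KRW × 0.00773191 = 0.00773191 NOK
0.00773191 NOK × 0.877367 = 0.00678372 SEK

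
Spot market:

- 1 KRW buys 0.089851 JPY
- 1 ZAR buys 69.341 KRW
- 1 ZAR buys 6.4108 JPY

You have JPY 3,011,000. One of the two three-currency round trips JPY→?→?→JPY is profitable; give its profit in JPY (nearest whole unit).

Profit: JPY 87,204

Profitable loop is JPY → KRW → ZAR → JPY:
JPY 3,011,000 ÷ 0.089851 = KRW 33,511,035
KRW 33,511,035 ÷ 69.341 = ZAR 483,278.80
ZAR 483,278.80 × 6.4108 = JPY 3,098,204
Profit = JPY 3,098,204 − JPY 3,011,000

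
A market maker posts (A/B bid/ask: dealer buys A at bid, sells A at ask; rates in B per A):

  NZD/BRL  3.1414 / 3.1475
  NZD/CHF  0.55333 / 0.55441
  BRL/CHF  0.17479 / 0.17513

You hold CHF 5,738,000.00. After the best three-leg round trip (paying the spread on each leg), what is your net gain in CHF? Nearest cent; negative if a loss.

Best loop CHF → BRL → NZD → CHF:
CHF 5,738,000.00 ÷ 0.17513 (buy BRL at ask) = BRL 32,764,232.28
BRL 32,764,232.28 ÷ 3.1475 (buy NZD at ask) = NZD 10,409,605.17
NZD 10,409,605.17 × 0.55333 (sell NZD at bid) = CHF 5,759,946.83

Net profit: CHF 21,946.83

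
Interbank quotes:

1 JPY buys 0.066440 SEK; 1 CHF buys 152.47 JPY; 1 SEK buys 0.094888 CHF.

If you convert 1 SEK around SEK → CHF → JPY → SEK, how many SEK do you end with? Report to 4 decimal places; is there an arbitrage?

Around SEK → CHF → JPY → SEK: 1 × 0.094888 × 152.47 × 0.066440 = 0.961226
Product < 1; profitable direction is SEK → JPY → CHF → SEK.

0.9612 (arbitrage exists)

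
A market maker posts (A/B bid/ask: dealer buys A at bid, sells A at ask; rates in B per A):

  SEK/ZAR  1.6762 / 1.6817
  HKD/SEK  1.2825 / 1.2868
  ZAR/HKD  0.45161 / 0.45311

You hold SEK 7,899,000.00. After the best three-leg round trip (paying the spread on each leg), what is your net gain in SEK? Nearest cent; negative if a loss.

Best loop SEK → HKD → ZAR → SEK:
SEK 7,899,000.00 ÷ 1.2868 (buy HKD at ask) = HKD 6,138,483.06
HKD 6,138,483.06 ÷ 0.45311 (buy ZAR at ask) = ZAR 13,547,445.56
ZAR 13,547,445.56 ÷ 1.6817 (buy SEK at ask) = SEK 8,055,803.99

Net profit: SEK 156,803.99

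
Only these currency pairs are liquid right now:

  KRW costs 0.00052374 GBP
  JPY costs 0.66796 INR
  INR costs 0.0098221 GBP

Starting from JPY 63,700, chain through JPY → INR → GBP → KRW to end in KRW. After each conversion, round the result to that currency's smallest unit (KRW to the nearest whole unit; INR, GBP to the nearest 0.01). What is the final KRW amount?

JPY 63,700 × 0.66796 = INR 42,549.05
INR 42,549.05 × 0.0098221 = GBP 417.92
GBP 417.92 ÷ 0.00052374 = KRW 797,953

KRW 797,953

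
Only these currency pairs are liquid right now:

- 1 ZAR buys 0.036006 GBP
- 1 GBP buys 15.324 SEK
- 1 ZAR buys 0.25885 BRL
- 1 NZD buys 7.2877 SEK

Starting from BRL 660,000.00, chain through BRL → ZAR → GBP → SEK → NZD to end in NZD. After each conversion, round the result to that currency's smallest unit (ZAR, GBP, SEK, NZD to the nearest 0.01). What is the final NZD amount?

NZD 193,042.22

BRL 660,000.00 ÷ 0.25885 = ZAR 2,549,739.23
ZAR 2,549,739.23 × 0.036006 = GBP 91,805.91
GBP 91,805.91 × 15.324 = SEK 1,406,833.76
SEK 1,406,833.76 ÷ 7.2877 = NZD 193,042.22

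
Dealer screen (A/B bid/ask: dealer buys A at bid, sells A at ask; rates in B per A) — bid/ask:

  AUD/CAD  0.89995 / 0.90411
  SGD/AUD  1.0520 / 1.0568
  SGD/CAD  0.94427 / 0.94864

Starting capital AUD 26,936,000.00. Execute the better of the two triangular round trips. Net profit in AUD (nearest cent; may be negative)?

Best loop AUD → CAD → SGD → AUD:
AUD 26,936,000.00 × 0.89995 (sell AUD at bid) = CAD 24,241,053.20
CAD 24,241,053.20 ÷ 0.94864 (buy SGD at ask) = SGD 25,553,479.93
SGD 25,553,479.93 × 1.0520 (sell SGD at bid) = AUD 26,882,260.89

Net result: AUD -53,739.11 (no profitable arbitrage after spreads)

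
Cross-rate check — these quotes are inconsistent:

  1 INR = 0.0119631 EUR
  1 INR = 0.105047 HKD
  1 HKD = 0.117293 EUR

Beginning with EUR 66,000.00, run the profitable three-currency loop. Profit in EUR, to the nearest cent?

Profit: EUR 1,976.05

Profitable loop is EUR → INR → HKD → EUR:
EUR 66,000.00 ÷ 0.0119631 = INR 5,516,964.67
INR 5,516,964.67 × 0.105047 = HKD 579,540.59
HKD 579,540.59 × 0.117293 = EUR 67,976.05
Profit = EUR 67,976.05 − EUR 66,000.00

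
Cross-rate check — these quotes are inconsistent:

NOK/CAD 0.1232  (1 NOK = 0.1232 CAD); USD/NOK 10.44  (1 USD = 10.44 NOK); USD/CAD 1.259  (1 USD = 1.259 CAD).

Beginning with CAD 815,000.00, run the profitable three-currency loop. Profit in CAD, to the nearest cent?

Profitable loop is CAD → USD → NOK → CAD:
CAD 815,000.00 ÷ 1.259 = USD 647,339.16
USD 647,339.16 × 10.44 = NOK 6,758,220.81
NOK 6,758,220.81 × 0.1232 = CAD 832,612.80
Profit = CAD 832,612.80 − CAD 815,000.00

Profit: CAD 17,612.80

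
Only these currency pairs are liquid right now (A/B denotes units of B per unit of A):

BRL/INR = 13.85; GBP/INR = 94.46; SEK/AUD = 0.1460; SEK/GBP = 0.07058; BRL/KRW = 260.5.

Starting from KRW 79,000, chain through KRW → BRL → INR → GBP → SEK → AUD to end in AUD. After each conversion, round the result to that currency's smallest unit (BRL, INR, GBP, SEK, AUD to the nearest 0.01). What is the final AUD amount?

KRW 79,000 ÷ 260.5 = BRL 303.26
BRL 303.26 × 13.85 = INR 4,200.15
INR 4,200.15 ÷ 94.46 = GBP 44.46
GBP 44.46 ÷ 0.07058 = SEK 629.92
SEK 629.92 × 0.1460 = AUD 91.97

AUD 91.97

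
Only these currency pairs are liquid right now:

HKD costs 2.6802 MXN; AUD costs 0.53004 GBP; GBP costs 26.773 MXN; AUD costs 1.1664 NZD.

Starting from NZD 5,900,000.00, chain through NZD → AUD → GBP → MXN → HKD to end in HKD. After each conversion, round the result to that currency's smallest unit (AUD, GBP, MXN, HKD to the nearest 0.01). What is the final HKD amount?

NZD 5,900,000.00 ÷ 1.1664 = AUD 5,058,299.04
AUD 5,058,299.04 × 0.53004 = GBP 2,681,100.82
GBP 2,681,100.82 × 26.773 = MXN 71,781,112.25
MXN 71,781,112.25 ÷ 2.6802 = HKD 26,781,998.45

HKD 26,781,998.45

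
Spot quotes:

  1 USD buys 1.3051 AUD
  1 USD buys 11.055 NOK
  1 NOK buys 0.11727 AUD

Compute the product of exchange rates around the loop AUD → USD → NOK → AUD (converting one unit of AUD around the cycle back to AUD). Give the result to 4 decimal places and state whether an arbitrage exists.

0.9933 (arbitrage exists)

Around AUD → USD → NOK → AUD: 1 ÷ 1.3051 × 11.055 × 0.11727 = 0.993349
Product < 1; profitable direction is AUD → NOK → USD → AUD.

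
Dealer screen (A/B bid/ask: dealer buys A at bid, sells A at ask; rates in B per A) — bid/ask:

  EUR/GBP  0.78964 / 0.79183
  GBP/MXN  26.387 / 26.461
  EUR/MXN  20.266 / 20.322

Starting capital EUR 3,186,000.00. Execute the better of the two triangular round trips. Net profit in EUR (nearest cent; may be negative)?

Net profit: EUR 80,618.98

Best loop EUR → GBP → MXN → EUR:
EUR 3,186,000.00 × 0.78964 (sell EUR at bid) = GBP 2,515,793.04
GBP 2,515,793.04 × 26.387 (sell GBP at bid) = MXN 66,384,230.95
MXN 66,384,230.95 ÷ 20.322 (buy EUR at ask) = EUR 3,266,618.98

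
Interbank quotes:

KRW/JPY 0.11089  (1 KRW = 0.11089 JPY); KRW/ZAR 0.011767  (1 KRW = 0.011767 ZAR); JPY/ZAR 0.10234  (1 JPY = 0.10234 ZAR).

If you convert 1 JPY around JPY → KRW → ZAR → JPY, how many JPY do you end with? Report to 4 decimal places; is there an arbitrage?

Around JPY → KRW → ZAR → JPY: 1 ÷ 0.11089 × 0.011767 ÷ 0.10234 = 1.036879
Product > 1; profitable direction is JPY → KRW → ZAR → JPY.

1.0369 (arbitrage exists)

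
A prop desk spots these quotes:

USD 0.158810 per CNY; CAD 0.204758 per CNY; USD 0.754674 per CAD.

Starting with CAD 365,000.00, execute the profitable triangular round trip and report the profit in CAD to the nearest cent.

Profitable loop is CAD → CNY → USD → CAD:
CAD 365,000.00 ÷ 0.204758 = CNY 1,782,592.13
CNY 1,782,592.13 × 0.158810 = USD 283,093.46
USD 283,093.46 ÷ 0.754674 = CAD 375,120.19
Profit = CAD 375,120.19 − CAD 365,000.00

Profit: CAD 10,120.19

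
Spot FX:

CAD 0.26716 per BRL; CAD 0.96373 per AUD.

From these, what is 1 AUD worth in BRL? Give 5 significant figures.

AUD/BRL = 3.6073

1 AUD × 0.96373 = 0.96373 CAD
0.96373 CAD ÷ 0.26716 = 3.60731 BRL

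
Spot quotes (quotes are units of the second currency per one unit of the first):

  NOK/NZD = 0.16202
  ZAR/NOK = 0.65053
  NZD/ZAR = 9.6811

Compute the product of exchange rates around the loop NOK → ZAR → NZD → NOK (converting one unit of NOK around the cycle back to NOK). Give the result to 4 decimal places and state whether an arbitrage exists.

Around NOK → ZAR → NZD → NOK: 1 ÷ 0.65053 ÷ 9.6811 ÷ 0.16202 = 0.980030
Product < 1; profitable direction is NOK → NZD → ZAR → NOK.

0.9800 (arbitrage exists)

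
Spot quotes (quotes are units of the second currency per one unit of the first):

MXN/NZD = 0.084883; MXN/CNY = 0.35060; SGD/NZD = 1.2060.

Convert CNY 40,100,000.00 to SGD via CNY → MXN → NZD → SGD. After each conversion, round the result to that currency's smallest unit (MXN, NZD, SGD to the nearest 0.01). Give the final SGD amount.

CNY 40,100,000.00 ÷ 0.35060 = MXN 114,375,356.53
MXN 114,375,356.53 × 0.084883 = NZD 9,708,523.39
NZD 9,708,523.39 ÷ 1.2060 = SGD 8,050,185.23

SGD 8,050,185.23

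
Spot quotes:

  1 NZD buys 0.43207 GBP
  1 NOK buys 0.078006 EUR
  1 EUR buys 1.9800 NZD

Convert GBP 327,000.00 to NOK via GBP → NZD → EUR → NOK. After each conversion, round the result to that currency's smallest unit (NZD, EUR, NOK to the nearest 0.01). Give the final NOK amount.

GBP 327,000.00 ÷ 0.43207 = NZD 756,821.81
NZD 756,821.81 ÷ 1.9800 = EUR 382,233.24
EUR 382,233.24 ÷ 0.078006 = NOK 4,900,049.23

NOK 4,900,049.23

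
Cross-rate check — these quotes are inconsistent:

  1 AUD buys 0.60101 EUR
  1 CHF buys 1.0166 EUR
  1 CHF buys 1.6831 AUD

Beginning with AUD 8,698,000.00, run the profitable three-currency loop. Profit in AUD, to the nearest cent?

Profitable loop is AUD → CHF → EUR → AUD:
AUD 8,698,000.00 ÷ 1.6831 = CHF 5,167,845.05
CHF 5,167,845.05 × 1.0166 = EUR 5,253,631.28
EUR 5,253,631.28 ÷ 0.60101 = AUD 8,741,337.54
Profit = AUD 8,741,337.54 − AUD 8,698,000.00

Profit: AUD 43,337.54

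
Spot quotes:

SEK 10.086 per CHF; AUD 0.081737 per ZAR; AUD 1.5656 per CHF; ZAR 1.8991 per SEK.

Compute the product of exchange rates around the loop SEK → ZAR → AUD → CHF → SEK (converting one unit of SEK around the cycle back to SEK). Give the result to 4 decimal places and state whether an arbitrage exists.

Around SEK → ZAR → AUD → CHF → SEK: 1 × 1.8991 × 0.081737 ÷ 1.5656 × 10.086 = 1.000011
Product ≈ 1 (deviation 0.001%, within rounding noise).

1.0000 (no arbitrage)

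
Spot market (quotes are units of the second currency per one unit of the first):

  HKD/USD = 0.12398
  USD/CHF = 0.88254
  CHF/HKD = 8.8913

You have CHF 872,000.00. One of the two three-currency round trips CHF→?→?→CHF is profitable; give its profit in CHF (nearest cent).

Profitable loop is CHF → USD → HKD → CHF:
CHF 872,000.00 ÷ 0.88254 = USD 988,057.20
USD 988,057.20 ÷ 0.12398 = HKD 7,969,488.62
HKD 7,969,488.62 ÷ 8.8913 = CHF 896,324.34
Profit = CHF 896,324.34 − CHF 872,000.00

Profit: CHF 24,324.34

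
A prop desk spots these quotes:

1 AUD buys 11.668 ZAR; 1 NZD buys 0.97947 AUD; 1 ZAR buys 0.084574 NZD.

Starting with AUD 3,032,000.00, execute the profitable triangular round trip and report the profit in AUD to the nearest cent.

Profitable loop is AUD → NZD → ZAR → AUD:
AUD 3,032,000.00 ÷ 0.97947 = NZD 3,095,551.68
NZD 3,095,551.68 ÷ 0.084574 = ZAR 36,601,694.09
ZAR 36,601,694.09 ÷ 11.668 = AUD 3,136,929.56
Profit = AUD 3,136,929.56 − AUD 3,032,000.00

Profit: AUD 104,929.56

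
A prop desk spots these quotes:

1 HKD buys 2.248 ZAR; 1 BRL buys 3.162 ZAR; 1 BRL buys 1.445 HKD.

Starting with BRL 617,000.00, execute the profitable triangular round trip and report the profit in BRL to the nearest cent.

Profit: BRL 16,851.40

Profitable loop is BRL → HKD → ZAR → BRL:
BRL 617,000.00 × 1.445 = HKD 891,565.00
HKD 891,565.00 × 2.248 = ZAR 2,004,238.12
ZAR 2,004,238.12 ÷ 3.162 = BRL 633,851.40
Profit = BRL 633,851.40 − BRL 617,000.00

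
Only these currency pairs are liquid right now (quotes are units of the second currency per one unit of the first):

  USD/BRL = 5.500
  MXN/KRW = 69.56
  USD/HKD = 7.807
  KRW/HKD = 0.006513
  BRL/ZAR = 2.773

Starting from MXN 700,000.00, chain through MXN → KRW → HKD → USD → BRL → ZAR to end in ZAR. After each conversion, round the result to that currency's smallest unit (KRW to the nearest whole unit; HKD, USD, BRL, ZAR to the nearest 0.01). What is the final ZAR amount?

ZAR 619,536.84

MXN 700,000.00 × 69.56 = KRW 48,692,000
KRW 48,692,000 × 0.006513 = HKD 317,131.00
HKD 317,131.00 ÷ 7.807 = USD 40,621.37
USD 40,621.37 × 5.500 = BRL 223,417.54
BRL 223,417.54 × 2.773 = ZAR 619,536.84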